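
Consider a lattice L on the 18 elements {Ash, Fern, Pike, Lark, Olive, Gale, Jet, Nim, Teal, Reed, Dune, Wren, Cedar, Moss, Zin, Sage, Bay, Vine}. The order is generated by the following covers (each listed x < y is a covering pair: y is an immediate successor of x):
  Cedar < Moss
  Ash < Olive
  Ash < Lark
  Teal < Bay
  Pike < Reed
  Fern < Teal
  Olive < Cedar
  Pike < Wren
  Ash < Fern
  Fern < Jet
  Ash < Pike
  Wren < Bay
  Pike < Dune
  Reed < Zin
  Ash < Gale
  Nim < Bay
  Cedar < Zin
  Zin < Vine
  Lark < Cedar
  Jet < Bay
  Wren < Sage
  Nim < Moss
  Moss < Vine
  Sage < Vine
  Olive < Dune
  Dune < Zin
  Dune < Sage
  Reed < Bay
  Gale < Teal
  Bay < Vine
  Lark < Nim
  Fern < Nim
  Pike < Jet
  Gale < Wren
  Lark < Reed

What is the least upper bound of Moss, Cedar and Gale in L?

Common upper bounds of {Moss, Cedar, Gale}: Vine.
The least among these is Vine.

Vine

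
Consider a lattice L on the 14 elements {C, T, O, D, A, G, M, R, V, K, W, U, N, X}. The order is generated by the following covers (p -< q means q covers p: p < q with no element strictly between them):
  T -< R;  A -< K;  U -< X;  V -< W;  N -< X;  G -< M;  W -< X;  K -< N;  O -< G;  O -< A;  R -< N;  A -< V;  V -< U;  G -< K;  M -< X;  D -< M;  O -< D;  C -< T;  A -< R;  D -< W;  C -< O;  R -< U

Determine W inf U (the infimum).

Common lower bounds of {W, U}: A, C, O, V.
The greatest among these is V.

V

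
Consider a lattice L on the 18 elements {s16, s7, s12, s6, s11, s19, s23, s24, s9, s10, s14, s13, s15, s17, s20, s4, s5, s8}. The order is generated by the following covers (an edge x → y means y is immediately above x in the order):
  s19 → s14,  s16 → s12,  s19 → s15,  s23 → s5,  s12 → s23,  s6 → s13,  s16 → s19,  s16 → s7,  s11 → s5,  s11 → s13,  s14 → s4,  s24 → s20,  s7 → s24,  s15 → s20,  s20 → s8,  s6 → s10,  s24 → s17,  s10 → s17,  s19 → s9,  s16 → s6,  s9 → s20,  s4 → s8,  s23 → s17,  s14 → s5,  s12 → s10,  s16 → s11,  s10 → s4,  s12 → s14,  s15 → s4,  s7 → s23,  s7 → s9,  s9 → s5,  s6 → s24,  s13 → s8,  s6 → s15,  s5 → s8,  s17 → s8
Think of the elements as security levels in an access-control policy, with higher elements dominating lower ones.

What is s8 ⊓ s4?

s4

Common lower bounds of {s8, s4}: s10, s12, s14, s15, s16, s19, s4, s6.
The greatest among these is s4.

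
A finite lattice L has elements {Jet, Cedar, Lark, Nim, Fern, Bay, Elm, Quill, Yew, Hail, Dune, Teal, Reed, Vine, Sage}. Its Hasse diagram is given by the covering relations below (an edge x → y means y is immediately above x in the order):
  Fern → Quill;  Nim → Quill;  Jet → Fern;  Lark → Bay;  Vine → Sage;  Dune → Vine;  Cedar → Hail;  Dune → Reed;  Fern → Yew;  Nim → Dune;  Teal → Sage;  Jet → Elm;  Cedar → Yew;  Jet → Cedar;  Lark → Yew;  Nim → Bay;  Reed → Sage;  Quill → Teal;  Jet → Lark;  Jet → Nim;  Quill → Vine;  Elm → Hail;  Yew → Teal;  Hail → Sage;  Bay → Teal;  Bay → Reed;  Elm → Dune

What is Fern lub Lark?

Common upper bounds of {Fern, Lark}: Sage, Teal, Yew.
The least among these is Yew.

Yew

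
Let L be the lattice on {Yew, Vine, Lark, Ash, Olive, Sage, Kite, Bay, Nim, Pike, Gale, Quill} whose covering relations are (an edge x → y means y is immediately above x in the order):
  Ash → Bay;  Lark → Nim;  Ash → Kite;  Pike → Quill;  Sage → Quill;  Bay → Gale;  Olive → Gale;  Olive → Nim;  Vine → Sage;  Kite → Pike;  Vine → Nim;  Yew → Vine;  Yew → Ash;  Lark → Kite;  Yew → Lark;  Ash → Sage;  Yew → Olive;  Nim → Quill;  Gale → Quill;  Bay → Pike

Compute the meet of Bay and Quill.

Bay

Common lower bounds of {Bay, Quill}: Ash, Bay, Yew.
The greatest among these is Bay.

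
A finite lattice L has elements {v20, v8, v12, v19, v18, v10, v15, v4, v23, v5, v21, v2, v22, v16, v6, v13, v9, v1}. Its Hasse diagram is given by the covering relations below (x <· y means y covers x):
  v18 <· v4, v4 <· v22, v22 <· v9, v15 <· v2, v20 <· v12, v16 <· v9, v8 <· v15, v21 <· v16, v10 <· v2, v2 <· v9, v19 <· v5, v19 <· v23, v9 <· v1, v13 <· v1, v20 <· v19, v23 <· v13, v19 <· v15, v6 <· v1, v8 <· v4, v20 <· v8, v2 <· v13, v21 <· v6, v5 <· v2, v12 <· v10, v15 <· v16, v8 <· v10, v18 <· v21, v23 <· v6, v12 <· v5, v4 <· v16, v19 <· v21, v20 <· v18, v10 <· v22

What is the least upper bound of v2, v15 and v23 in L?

Common upper bounds of {v2, v15, v23}: v1, v13.
The least among these is v13.

v13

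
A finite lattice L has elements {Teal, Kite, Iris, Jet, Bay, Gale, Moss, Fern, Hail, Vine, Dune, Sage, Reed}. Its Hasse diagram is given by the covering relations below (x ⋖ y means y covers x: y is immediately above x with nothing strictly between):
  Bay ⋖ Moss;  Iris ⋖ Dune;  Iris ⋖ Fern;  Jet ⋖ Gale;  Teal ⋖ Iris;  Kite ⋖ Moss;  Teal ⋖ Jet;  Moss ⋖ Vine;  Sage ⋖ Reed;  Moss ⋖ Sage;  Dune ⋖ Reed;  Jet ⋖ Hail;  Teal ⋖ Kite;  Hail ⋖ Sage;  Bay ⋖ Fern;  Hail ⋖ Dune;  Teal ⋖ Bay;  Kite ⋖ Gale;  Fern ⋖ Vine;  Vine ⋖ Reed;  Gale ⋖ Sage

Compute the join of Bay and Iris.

Common upper bounds of {Bay, Iris}: Fern, Reed, Vine.
The least among these is Fern.

Fern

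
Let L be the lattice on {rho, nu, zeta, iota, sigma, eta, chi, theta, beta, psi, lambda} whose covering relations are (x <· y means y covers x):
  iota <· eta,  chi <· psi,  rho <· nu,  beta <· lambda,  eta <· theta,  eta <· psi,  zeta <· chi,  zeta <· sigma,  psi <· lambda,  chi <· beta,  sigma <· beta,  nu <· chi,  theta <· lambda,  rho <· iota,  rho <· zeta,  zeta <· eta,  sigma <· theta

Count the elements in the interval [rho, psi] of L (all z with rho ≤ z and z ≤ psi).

The interval [rho, psi] = {chi, eta, iota, nu, psi, rho, zeta}, which has 7 elements.

7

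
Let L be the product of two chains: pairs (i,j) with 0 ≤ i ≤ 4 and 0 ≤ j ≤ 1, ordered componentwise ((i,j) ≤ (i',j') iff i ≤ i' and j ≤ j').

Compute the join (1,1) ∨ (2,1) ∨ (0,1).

Common upper bounds of {(1,1), (2,1), (0,1)}: (2,1), (3,1), (4,1).
The least among these is (2,1).

(2,1)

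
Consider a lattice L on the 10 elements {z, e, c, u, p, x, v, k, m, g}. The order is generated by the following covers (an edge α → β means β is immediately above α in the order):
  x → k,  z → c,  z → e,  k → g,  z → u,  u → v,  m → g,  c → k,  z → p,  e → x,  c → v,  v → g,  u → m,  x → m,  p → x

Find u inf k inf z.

Common lower bounds of {u, k, z}: z.
The greatest among these is z.

z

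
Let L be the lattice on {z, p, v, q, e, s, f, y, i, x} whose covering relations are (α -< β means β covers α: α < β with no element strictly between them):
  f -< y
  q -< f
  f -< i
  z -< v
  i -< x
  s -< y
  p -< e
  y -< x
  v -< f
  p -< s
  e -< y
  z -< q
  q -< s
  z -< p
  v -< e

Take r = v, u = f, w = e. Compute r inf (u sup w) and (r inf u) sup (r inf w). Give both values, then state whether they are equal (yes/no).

u sup w = y, so r inf (u sup w) = v inf y = v.
r inf u = v and r inf w = v, so (r inf u) sup (r inf w) = v sup v = v.
Equal: yes.

v; v; yes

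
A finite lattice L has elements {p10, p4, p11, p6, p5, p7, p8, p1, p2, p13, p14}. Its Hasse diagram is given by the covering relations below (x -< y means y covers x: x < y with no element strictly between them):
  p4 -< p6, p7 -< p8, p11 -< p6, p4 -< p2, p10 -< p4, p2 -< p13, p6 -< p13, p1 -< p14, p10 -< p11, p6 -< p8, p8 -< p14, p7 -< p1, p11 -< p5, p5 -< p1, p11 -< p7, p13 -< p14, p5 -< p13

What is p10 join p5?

p5

Common upper bounds of {p10, p5}: p1, p13, p14, p5.
The least among these is p5.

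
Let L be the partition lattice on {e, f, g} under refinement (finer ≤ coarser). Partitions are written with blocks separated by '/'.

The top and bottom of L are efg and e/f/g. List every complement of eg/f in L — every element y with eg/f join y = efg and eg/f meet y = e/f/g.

Need y with eg/f ∨ y = efg and eg/f ∧ y = e/f/g.
Checking each element gives: e/fg, ef/g.

e/fg, ef/g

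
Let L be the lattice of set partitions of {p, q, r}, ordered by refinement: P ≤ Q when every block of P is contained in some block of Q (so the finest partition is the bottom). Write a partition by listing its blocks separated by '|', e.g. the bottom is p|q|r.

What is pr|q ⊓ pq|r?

p|q|r

The meet (common refinement) of pr|q and pq|r intersects blocks pairwise, giving p|q|r.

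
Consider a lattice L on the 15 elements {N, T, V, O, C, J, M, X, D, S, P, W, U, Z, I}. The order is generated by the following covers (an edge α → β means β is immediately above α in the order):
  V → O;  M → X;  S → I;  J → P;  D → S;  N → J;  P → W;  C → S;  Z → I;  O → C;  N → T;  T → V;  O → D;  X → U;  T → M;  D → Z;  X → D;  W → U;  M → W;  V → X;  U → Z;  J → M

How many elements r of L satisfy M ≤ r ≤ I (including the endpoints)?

8

The interval [M, I] = {D, I, M, S, U, W, X, Z}, which has 8 elements.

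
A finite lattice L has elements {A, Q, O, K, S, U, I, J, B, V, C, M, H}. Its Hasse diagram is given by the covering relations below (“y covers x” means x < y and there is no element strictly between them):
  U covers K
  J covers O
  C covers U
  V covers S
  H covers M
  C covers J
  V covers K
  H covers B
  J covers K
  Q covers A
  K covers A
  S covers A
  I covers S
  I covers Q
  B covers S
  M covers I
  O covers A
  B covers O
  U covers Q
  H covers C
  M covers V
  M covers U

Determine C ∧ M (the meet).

Common lower bounds of {C, M}: A, K, Q, U.
The greatest among these is U.

U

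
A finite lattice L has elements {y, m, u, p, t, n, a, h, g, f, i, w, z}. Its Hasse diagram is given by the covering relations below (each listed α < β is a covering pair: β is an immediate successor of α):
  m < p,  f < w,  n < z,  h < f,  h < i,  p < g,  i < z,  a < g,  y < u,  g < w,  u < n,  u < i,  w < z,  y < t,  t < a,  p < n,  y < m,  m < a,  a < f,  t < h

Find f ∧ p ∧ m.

Common lower bounds of {f, p, m}: m, y.
The greatest among these is m.

m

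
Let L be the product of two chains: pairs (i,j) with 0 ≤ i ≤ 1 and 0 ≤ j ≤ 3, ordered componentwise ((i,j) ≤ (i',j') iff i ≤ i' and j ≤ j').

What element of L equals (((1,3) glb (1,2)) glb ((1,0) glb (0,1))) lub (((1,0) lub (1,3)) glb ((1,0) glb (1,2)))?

(1,0)

(1,3) ∧ (1,2) = (1,2)
(1,0) ∧ (0,1) = (0,0)
(1,2) ∧ (0,0) = (0,0)
(1,0) ∨ (1,3) = (1,3)
(1,0) ∧ (1,2) = (1,0)
(1,3) ∧ (1,0) = (1,0)
(0,0) ∨ (1,0) = (1,0)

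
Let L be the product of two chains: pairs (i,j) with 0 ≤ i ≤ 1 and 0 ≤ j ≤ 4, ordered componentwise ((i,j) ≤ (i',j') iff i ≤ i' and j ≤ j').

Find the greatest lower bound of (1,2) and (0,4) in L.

Common lower bounds of {(1,2), (0,4)}: (0,0), (0,1), (0,2).
The greatest among these is (0,2).

(0,2)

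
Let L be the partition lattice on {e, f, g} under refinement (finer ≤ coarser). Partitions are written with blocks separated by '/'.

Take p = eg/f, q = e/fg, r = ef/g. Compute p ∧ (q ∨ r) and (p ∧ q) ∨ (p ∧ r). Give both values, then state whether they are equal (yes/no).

q ∨ r = efg, so p ∧ (q ∨ r) = eg/f ∧ efg = eg/f.
p ∧ q = e/f/g and p ∧ r = e/f/g, so (p ∧ q) ∨ (p ∧ r) = e/f/g ∨ e/f/g = e/f/g.
Equal: no.

eg/f; e/f/g; no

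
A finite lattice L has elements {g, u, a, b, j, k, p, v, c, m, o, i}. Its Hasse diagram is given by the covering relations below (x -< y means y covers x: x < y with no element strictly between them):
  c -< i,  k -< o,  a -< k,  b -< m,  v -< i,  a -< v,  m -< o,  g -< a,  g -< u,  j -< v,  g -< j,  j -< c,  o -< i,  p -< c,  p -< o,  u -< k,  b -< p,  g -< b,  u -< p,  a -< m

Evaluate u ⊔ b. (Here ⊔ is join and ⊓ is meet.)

u ∨ b = p

p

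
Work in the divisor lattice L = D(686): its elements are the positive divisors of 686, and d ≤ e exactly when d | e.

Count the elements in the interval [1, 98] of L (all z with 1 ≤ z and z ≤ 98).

The interval [1, 98] = {1, 14, 2, 49, 7, 98}, which has 6 elements.

6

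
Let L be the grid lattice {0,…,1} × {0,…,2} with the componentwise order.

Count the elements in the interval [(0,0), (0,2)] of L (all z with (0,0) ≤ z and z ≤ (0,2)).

The interval [(0,0), (0,2)] = {(0,0), (0,1), (0,2)}, which has 3 elements.

3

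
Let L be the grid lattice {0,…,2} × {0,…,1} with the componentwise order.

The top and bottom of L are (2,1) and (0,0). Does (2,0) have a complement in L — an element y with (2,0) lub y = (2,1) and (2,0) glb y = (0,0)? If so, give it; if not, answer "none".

Need y with (2,0) ∨ y = (2,1) and (2,0) ∧ y = (0,0).
Checking each element gives: (0,1).

(0,1)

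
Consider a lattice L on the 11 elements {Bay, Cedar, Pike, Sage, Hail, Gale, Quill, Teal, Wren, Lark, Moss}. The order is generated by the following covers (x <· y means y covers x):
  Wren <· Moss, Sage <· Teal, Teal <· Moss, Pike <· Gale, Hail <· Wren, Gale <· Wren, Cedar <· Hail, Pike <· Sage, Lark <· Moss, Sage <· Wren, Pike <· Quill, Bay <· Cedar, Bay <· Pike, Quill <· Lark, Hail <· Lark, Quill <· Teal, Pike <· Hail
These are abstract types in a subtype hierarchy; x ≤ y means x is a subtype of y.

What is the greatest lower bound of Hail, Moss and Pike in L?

Pike

Common lower bounds of {Hail, Moss, Pike}: Bay, Pike.
The greatest among these is Pike.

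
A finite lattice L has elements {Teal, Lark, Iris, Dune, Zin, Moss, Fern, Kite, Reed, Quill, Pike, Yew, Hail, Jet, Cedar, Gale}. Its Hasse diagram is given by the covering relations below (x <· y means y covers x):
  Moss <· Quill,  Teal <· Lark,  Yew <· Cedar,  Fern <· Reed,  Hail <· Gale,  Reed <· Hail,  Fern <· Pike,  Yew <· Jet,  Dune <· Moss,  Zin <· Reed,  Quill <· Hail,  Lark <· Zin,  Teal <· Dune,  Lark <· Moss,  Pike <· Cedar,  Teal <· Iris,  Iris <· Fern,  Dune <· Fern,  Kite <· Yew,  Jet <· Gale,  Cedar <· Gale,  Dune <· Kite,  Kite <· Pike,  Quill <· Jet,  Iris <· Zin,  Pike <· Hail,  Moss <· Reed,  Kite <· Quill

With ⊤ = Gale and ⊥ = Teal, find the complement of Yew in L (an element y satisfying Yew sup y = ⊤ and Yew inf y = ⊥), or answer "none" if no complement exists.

Need y with Yew ∨ y = Gale and Yew ∧ y = Teal.
Checking each element gives: Zin.

Zin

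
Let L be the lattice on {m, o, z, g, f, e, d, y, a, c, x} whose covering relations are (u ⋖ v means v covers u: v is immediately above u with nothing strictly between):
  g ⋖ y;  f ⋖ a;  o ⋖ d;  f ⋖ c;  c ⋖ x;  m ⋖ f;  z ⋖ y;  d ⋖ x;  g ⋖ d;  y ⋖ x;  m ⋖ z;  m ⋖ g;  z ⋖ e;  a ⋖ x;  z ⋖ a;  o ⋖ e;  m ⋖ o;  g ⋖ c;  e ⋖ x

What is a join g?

x

Common upper bounds of {a, g}: x.
The least among these is x.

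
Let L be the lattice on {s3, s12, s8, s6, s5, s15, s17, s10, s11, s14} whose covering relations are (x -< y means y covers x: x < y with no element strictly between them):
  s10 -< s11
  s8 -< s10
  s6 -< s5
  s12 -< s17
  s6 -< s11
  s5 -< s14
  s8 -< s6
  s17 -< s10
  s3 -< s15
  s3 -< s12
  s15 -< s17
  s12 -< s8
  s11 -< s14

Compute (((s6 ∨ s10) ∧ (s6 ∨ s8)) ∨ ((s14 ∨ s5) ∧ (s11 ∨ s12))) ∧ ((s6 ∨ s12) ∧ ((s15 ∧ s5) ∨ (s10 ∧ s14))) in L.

s8

s6 ∨ s10 = s11
s6 ∨ s8 = s6
s11 ∧ s6 = s6
s14 ∨ s5 = s14
s11 ∨ s12 = s11
s14 ∧ s11 = s11
s6 ∨ s11 = s11
s6 ∨ s12 = s6
s15 ∧ s5 = s3
s10 ∧ s14 = s10
s3 ∨ s10 = s10
s6 ∧ s10 = s8
s11 ∧ s8 = s8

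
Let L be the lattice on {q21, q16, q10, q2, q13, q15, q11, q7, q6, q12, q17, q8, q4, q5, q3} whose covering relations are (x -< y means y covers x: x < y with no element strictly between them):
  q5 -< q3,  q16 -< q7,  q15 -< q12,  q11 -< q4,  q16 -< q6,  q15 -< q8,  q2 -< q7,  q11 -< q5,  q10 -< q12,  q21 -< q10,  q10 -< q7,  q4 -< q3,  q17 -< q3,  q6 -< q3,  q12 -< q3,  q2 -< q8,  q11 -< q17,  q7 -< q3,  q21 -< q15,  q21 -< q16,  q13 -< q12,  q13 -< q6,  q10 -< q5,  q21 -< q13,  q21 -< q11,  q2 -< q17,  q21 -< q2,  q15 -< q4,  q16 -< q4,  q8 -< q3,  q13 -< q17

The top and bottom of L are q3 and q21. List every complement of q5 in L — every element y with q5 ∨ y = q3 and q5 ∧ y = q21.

Need y with q5 ∨ y = q3 and q5 ∧ y = q21.
Checking each element gives: q13, q15, q16, q2, q6, q8.

q13, q15, q16, q2, q6, q8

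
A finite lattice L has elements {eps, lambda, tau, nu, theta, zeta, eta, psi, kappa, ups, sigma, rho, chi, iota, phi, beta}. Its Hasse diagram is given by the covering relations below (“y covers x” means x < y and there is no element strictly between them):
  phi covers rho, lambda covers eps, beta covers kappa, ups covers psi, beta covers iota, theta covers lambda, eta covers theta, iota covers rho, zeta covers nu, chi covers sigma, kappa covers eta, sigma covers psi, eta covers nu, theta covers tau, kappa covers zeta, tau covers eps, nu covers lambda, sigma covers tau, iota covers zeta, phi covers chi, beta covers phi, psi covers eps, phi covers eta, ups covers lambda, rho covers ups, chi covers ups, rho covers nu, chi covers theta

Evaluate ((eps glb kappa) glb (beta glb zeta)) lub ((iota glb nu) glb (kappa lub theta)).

eps ∧ kappa = eps
beta ∧ zeta = zeta
eps ∧ zeta = eps
iota ∧ nu = nu
kappa ∨ theta = kappa
nu ∧ kappa = nu
eps ∨ nu = nu

nu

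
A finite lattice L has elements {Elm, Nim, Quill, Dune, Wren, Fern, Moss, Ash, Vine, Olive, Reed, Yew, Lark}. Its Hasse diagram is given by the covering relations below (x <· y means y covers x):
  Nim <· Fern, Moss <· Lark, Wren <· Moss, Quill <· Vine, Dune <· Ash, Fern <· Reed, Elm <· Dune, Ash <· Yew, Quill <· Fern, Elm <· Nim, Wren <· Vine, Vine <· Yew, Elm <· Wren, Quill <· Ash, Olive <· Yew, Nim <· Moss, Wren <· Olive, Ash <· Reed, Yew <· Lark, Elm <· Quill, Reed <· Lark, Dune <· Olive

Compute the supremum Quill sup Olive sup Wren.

Yew

Common upper bounds of {Quill, Olive, Wren}: Lark, Yew.
The least among these is Yew.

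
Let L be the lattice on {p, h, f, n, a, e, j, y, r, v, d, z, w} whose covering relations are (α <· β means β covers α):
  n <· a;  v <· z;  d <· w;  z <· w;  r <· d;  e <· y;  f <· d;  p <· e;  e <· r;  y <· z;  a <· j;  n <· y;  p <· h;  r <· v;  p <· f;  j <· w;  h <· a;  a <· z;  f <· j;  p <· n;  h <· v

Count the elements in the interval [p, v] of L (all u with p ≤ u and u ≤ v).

5

The interval [p, v] = {e, h, p, r, v}, which has 5 elements.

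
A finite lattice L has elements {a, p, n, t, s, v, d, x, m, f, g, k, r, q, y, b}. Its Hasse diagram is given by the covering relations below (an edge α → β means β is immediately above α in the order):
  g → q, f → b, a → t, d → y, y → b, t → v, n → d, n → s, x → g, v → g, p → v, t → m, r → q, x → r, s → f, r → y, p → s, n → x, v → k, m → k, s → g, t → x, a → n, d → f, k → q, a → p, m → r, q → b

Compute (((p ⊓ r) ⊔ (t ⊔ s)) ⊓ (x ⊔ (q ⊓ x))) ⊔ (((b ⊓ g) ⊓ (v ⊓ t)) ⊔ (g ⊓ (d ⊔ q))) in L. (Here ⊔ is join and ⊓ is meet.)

g

p ∧ r = a
t ∨ s = g
a ∨ g = g
q ∧ x = x
x ∨ x = x
g ∧ x = x
b ∧ g = g
v ∧ t = t
g ∧ t = t
d ∨ q = b
g ∧ b = g
t ∨ g = g
x ∨ g = g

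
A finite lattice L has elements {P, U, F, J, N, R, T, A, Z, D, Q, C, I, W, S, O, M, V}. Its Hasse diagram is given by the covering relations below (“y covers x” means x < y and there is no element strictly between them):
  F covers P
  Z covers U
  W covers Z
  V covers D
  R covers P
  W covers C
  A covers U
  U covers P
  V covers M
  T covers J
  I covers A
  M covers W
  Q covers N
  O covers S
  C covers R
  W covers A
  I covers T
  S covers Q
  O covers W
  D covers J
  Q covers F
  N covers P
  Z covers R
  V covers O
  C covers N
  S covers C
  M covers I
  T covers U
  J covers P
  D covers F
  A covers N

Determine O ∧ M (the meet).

Common lower bounds of {O, M}: A, C, N, P, R, U, W, Z.
The greatest among these is W.

W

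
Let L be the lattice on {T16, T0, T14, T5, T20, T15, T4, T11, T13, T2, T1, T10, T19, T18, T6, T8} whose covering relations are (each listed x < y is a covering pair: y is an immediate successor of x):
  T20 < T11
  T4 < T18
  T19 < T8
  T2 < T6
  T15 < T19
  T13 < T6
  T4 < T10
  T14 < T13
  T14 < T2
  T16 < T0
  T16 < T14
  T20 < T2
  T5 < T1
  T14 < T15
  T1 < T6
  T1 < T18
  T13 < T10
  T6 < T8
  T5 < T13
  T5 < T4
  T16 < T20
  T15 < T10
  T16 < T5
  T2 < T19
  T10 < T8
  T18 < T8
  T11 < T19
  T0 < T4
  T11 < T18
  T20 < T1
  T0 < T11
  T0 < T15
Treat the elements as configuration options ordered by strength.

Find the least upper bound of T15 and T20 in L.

Common upper bounds of {T15, T20}: T19, T8.
The least among these is T19.

T19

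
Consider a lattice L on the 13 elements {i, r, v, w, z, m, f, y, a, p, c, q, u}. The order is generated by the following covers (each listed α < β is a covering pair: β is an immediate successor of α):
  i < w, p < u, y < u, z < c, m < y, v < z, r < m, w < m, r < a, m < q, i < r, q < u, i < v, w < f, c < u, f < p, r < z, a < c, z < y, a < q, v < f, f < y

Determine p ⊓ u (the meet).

p

Common lower bounds of {p, u}: f, i, p, v, w.
The greatest among these is p.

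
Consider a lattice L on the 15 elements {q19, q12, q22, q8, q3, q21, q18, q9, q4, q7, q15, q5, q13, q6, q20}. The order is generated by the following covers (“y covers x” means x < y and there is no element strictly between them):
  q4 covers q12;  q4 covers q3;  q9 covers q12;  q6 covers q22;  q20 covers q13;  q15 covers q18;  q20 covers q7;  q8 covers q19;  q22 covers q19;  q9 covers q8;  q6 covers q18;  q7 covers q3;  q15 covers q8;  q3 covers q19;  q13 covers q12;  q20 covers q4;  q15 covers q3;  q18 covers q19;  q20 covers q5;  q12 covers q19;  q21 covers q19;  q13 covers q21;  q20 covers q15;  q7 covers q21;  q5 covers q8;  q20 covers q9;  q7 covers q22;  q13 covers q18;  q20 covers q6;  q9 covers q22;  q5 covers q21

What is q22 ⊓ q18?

Common lower bounds of {q22, q18}: q19.
The greatest among these is q19.

q19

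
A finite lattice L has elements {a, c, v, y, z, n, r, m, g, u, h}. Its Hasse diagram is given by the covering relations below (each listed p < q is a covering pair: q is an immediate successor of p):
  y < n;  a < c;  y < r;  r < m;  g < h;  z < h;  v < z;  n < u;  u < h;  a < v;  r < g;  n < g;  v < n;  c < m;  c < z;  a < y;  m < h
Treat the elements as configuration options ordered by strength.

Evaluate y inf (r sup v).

y

r ∨ v = g
y ∧ g = y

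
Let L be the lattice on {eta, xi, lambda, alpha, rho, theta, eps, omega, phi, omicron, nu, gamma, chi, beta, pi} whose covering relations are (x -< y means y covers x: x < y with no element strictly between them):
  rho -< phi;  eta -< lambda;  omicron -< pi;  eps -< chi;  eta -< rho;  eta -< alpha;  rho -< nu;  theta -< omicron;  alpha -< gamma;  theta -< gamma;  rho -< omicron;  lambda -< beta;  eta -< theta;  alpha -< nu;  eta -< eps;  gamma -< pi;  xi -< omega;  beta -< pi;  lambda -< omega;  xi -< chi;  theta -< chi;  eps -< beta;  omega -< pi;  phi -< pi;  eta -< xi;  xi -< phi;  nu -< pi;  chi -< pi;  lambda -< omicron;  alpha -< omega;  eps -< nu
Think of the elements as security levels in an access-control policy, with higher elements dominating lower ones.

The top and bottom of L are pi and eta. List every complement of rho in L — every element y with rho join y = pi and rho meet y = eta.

Need y with rho ∨ y = pi and rho ∧ y = eta.
Checking each element gives: beta, chi, gamma, omega.

beta, chi, gamma, omega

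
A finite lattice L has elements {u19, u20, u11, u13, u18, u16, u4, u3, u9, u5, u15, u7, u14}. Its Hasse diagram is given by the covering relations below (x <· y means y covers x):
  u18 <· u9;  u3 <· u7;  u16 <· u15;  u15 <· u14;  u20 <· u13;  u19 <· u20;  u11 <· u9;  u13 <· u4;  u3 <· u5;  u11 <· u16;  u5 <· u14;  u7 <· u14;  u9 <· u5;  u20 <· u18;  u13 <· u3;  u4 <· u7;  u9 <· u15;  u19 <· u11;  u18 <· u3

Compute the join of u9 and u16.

Common upper bounds of {u9, u16}: u14, u15.
The least among these is u15.

u15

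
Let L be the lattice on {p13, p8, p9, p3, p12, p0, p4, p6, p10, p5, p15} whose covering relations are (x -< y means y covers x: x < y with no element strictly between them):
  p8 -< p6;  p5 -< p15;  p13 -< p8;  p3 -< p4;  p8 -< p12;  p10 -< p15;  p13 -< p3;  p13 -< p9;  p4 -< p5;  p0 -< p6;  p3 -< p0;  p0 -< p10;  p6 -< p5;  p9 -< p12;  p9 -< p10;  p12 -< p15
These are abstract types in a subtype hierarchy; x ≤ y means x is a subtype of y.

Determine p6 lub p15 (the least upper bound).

Common upper bounds of {p6, p15}: p15.
The least among these is p15.

p15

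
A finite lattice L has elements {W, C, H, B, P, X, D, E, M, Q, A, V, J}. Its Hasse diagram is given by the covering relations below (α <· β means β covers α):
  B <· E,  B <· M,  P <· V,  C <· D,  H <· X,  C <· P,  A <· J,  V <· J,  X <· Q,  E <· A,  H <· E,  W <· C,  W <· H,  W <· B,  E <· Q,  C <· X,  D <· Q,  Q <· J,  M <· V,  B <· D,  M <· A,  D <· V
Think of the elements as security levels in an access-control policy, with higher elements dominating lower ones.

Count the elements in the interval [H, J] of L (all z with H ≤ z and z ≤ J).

6

The interval [H, J] = {A, E, H, J, Q, X}, which has 6 elements.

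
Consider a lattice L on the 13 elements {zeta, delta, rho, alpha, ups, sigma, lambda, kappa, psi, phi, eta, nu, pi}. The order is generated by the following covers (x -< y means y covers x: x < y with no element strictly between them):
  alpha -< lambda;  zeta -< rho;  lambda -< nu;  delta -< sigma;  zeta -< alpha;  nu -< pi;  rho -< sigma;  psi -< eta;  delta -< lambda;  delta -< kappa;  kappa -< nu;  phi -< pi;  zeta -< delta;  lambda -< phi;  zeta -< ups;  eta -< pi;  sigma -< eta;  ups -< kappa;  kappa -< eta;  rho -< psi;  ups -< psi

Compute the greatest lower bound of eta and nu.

Common lower bounds of {eta, nu}: delta, kappa, ups, zeta.
The greatest among these is kappa.

kappa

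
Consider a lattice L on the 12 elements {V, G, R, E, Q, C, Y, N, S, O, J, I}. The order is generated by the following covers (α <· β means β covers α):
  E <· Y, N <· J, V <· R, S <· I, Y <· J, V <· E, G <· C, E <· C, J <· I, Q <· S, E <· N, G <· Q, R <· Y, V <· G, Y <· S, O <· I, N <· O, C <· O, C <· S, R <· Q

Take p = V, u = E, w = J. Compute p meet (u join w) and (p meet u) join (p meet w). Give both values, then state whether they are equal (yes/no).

u join w = J, so p meet (u join w) = V meet J = V.
p meet u = V and p meet w = V, so (p meet u) join (p meet w) = V join V = V.
Equal: yes.

V; V; yes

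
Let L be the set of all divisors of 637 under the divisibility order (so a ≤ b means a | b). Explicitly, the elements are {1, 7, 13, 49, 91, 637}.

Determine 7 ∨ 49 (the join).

49

In the divisibility order, the join is the least common multiple: lcm(7, 49) = 49.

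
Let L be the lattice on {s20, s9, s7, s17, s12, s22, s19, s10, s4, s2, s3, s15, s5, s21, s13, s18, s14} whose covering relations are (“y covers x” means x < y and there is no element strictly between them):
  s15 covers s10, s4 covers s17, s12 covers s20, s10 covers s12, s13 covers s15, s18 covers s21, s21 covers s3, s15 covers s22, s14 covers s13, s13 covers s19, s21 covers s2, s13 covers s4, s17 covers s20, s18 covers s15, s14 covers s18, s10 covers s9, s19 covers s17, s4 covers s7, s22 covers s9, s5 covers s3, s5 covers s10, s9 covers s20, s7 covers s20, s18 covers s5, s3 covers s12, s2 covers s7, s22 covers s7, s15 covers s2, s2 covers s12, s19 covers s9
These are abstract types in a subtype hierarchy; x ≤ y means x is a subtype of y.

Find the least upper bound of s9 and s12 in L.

Common upper bounds of {s9, s12}: s10, s13, s14, s15, s18, s5.
The least among these is s10.

s10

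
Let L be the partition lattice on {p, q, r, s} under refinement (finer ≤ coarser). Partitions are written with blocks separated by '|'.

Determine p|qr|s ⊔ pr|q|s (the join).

Common upper bounds of {p|qr|s, pr|q|s}: pqrs, pqr|s.
The least among these is pqr|s.

pqr|s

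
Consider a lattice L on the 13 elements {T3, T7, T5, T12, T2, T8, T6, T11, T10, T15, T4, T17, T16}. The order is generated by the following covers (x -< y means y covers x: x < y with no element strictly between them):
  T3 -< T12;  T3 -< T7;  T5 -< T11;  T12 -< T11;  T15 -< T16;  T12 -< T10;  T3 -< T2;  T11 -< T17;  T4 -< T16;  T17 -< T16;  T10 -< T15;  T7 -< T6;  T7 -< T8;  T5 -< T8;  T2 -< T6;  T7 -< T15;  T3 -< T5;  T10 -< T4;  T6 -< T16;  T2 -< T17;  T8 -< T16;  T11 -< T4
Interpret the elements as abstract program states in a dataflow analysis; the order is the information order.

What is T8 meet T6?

Common lower bounds of {T8, T6}: T3, T7.
The greatest among these is T7.

T7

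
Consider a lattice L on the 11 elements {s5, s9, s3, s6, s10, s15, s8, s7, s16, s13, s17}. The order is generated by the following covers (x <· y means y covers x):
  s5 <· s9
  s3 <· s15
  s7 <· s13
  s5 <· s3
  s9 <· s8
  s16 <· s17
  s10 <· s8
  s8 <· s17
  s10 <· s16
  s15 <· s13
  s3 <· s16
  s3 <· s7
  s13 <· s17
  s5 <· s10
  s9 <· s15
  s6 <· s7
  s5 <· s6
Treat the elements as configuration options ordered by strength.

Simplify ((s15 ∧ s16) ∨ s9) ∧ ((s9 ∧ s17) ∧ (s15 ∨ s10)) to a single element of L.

s9

s15 ∧ s16 = s3
s3 ∨ s9 = s15
s9 ∧ s17 = s9
s15 ∨ s10 = s17
s9 ∧ s17 = s9
s15 ∧ s9 = s9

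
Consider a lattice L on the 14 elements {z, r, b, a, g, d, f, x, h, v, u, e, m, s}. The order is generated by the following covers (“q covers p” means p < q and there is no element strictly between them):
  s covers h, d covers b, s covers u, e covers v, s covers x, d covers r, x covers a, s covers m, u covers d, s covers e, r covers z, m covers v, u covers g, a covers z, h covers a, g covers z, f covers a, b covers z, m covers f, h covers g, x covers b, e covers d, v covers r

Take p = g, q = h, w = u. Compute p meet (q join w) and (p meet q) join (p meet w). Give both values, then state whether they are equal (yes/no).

g; g; yes

q join w = s, so p meet (q join w) = g meet s = g.
p meet q = g and p meet w = g, so (p meet q) join (p meet w) = g join g = g.
Equal: yes.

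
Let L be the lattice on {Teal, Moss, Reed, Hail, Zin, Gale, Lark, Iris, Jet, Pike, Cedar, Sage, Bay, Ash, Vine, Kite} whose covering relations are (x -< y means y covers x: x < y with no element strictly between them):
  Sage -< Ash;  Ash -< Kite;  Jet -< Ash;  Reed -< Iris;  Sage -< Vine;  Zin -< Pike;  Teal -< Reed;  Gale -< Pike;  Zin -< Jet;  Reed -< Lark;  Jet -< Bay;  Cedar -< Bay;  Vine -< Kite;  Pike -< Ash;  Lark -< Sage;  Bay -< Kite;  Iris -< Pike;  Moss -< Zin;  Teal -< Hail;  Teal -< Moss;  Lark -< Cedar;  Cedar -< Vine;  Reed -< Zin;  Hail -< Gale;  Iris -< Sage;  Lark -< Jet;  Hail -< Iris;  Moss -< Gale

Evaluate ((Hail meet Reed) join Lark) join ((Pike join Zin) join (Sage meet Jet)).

Ash

Hail ∧ Reed = Teal
Teal ∨ Lark = Lark
Pike ∨ Zin = Pike
Sage ∧ Jet = Lark
Pike ∨ Lark = Ash
Lark ∨ Ash = Ash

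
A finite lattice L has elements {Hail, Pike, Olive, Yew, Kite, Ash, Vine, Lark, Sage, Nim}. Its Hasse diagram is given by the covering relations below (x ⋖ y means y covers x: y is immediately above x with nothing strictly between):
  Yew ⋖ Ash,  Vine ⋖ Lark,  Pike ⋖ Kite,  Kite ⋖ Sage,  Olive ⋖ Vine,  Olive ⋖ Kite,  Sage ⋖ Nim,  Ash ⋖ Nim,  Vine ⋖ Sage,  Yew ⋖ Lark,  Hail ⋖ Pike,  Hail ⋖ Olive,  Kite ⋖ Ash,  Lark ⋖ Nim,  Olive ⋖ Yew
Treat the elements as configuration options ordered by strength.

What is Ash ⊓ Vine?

Olive

Common lower bounds of {Ash, Vine}: Hail, Olive.
The greatest among these is Olive.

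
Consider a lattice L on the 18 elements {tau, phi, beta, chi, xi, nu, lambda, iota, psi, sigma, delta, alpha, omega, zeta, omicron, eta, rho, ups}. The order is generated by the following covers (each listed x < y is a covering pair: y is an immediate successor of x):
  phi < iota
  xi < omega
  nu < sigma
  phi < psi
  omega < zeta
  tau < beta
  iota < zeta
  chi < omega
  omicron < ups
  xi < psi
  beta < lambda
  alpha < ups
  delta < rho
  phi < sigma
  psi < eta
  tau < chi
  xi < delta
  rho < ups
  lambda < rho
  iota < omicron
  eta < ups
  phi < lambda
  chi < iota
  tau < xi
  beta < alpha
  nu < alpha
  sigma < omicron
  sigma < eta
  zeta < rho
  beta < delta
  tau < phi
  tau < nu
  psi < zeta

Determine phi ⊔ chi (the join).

Common upper bounds of {phi, chi}: iota, omicron, rho, ups, zeta.
The least among these is iota.

iota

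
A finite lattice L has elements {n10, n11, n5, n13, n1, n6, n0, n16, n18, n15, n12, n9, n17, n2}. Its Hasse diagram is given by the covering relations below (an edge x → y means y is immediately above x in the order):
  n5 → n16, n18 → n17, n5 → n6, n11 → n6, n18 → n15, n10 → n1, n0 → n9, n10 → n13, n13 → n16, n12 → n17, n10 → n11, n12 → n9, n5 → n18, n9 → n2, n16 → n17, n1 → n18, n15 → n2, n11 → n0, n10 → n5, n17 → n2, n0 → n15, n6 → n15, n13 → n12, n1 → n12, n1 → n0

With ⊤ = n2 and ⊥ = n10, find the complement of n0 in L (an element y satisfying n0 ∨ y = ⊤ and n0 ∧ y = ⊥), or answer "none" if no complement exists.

Need y with n0 ∨ y = n2 and n0 ∧ y = n10.
Checking each element gives: n16.

n16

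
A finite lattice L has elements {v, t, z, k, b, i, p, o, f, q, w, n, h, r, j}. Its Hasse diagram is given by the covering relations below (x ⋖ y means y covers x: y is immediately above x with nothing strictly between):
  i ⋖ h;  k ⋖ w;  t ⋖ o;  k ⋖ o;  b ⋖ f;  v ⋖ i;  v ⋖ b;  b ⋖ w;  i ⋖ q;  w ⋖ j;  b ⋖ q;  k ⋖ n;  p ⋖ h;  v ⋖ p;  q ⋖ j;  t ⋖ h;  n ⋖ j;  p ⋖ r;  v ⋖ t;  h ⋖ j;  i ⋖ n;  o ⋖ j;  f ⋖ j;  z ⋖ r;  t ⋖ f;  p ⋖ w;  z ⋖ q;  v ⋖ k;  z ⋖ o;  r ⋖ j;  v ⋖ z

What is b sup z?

Common upper bounds of {b, z}: j, q.
The least among these is q.

q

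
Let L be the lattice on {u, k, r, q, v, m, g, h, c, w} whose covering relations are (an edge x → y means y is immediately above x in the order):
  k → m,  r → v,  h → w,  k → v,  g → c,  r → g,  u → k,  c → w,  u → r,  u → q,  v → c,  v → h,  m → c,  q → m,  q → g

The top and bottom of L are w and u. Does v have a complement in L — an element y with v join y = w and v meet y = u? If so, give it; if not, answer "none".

For every candidate y, either v ∨ y ≠ w or v ∧ y ≠ u; no complement exists.

none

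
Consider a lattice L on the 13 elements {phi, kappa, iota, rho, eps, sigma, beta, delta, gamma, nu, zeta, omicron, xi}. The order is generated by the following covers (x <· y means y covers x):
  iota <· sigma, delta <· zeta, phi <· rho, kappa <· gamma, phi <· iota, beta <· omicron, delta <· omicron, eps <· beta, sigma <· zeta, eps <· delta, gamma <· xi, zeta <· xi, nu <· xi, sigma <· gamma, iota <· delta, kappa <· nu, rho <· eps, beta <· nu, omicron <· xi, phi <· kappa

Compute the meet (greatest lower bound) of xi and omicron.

omicron

Common lower bounds of {xi, omicron}: beta, delta, eps, iota, omicron, phi, rho.
The greatest among these is omicron.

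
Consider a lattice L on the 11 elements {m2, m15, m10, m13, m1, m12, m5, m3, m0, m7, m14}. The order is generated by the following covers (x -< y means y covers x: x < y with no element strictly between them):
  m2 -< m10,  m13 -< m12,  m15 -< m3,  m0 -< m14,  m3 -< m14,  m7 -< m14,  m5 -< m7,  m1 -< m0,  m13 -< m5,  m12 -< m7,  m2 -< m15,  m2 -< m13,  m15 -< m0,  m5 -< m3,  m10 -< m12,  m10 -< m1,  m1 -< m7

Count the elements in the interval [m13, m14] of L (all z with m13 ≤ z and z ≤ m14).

6

The interval [m13, m14] = {m12, m13, m14, m3, m5, m7}, which has 6 elements.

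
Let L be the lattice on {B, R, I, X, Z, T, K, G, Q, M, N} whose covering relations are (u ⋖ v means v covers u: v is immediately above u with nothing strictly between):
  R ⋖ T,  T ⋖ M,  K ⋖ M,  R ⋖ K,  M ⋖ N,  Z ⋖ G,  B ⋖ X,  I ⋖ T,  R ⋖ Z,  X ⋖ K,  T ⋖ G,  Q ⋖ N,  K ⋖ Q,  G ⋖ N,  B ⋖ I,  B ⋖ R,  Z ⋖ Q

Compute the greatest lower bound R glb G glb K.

Common lower bounds of {R, G, K}: B, R.
The greatest among these is R.

R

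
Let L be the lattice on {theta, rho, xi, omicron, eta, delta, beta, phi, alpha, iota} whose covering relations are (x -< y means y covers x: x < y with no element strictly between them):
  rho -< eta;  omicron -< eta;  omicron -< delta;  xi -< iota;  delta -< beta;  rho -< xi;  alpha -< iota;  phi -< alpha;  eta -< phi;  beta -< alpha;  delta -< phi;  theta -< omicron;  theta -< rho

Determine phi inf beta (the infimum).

delta

Common lower bounds of {phi, beta}: delta, omicron, theta.
The greatest among these is delta.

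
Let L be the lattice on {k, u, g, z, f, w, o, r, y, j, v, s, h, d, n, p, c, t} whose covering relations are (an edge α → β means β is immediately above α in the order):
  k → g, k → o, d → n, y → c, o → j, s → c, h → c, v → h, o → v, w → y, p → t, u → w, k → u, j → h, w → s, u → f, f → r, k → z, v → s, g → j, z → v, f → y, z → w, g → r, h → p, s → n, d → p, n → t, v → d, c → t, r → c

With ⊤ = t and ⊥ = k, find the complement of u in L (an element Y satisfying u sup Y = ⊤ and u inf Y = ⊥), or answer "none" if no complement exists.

p

Need Y with u ∨ Y = t and u ∧ Y = k.
Checking each element gives: p.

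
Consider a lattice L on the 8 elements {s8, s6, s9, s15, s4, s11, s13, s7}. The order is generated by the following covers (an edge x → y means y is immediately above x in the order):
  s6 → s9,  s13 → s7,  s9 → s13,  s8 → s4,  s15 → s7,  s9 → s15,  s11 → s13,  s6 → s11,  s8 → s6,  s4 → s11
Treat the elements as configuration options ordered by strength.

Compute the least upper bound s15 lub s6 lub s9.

s15

Common upper bounds of {s15, s6, s9}: s15, s7.
The least among these is s15.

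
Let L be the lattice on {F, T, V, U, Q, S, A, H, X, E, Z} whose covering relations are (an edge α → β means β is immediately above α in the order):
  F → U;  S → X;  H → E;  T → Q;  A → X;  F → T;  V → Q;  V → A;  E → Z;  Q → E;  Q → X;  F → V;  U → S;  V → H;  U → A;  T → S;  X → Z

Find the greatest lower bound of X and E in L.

Q

Common lower bounds of {X, E}: F, Q, T, V.
The greatest among these is Q.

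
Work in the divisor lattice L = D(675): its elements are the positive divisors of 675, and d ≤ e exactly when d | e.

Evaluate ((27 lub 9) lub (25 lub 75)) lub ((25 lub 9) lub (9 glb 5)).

27 ∨ 9 = 27
25 ∨ 75 = 75
27 ∨ 75 = 675
25 ∨ 9 = 225
9 ∧ 5 = 1
225 ∨ 1 = 225
675 ∨ 225 = 675

675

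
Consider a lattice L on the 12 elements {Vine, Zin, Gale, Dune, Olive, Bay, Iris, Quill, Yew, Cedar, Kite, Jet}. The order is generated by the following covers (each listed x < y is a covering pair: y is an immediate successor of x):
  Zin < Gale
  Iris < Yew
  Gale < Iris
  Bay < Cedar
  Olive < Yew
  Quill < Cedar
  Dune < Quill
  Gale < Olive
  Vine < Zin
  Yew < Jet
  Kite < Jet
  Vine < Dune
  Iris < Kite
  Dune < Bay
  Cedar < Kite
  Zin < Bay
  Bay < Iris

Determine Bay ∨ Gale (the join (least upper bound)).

Iris

Common upper bounds of {Bay, Gale}: Iris, Jet, Kite, Yew.
The least among these is Iris.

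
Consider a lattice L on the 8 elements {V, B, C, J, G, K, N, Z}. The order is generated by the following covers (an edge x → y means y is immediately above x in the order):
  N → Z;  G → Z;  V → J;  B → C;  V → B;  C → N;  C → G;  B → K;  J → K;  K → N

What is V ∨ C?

C

Common upper bounds of {V, C}: C, G, N, Z.
The least among these is C.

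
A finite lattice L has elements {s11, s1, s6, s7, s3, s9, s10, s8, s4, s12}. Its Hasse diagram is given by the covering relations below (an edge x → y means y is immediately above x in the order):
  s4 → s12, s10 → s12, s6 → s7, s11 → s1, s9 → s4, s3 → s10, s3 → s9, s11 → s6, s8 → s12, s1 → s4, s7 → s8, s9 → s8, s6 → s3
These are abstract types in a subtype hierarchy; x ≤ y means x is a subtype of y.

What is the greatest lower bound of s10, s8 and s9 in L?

s3

Common lower bounds of {s10, s8, s9}: s11, s3, s6.
The greatest among these is s3.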